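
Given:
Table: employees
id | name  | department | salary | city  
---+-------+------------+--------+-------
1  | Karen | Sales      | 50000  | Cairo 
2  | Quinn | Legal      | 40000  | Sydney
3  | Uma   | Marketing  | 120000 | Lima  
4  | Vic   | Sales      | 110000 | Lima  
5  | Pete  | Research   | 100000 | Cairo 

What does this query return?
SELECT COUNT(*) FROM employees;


COUNT(*) counts all rows

5


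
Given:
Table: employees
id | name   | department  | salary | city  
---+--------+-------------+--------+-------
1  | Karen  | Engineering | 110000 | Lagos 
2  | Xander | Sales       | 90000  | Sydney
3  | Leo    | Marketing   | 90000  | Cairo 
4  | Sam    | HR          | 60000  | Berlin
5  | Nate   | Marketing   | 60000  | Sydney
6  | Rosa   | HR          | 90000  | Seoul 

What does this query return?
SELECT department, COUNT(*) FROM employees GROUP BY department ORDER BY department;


Assigning each row to its department group:
  Karen -> Engineering
  Xander -> Sales
  Leo -> Marketing
  Sam -> HR
  Nate -> Marketing
  Rosa -> HR


4 groups:
Engineering, 1
HR, 2
Marketing, 2
Sales, 1


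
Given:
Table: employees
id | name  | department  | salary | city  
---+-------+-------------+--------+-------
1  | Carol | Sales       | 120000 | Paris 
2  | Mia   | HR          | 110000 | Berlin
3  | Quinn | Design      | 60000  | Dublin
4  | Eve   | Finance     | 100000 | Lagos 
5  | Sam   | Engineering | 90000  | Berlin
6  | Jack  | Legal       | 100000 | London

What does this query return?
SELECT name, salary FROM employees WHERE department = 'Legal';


Filtering: department = 'Legal'
Matching rows: 1

1 rows:
Jack, 100000


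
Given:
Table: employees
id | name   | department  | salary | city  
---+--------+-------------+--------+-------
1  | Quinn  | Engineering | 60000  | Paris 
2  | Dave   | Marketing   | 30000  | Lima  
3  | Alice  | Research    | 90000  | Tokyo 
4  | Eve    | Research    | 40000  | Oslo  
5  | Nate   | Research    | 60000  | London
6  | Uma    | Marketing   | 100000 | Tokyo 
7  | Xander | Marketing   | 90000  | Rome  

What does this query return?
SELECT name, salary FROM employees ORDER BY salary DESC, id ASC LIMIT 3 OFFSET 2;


Sort by salary DESC (id ASC tiebreak), then skip 2 and take 3
Rows 3 through 5

3 rows:
Xander, 90000
Quinn, 60000
Nate, 60000


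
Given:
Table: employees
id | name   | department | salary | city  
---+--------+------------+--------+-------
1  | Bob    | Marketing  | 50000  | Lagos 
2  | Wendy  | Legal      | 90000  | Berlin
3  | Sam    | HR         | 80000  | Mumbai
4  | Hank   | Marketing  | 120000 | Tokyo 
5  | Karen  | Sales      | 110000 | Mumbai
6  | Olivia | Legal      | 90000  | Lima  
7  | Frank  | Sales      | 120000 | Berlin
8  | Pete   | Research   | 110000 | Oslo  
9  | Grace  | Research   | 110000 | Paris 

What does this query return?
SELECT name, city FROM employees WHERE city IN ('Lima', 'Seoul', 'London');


Filtering: city IN ('Lima', 'Seoul', 'London')
Matching: 1 rows

1 rows:
Olivia, Lima


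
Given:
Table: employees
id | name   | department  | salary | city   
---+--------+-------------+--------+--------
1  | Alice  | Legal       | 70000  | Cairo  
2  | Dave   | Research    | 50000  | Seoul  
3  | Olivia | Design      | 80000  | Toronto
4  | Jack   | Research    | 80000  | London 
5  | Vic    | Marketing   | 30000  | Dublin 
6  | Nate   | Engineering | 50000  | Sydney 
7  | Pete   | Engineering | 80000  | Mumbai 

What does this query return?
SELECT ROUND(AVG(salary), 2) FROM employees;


SUM(salary) = 440000
COUNT = 7
ROUND(AVG, 2) = ROUND(440000 / 7, 2) = 62857.14

62857.14


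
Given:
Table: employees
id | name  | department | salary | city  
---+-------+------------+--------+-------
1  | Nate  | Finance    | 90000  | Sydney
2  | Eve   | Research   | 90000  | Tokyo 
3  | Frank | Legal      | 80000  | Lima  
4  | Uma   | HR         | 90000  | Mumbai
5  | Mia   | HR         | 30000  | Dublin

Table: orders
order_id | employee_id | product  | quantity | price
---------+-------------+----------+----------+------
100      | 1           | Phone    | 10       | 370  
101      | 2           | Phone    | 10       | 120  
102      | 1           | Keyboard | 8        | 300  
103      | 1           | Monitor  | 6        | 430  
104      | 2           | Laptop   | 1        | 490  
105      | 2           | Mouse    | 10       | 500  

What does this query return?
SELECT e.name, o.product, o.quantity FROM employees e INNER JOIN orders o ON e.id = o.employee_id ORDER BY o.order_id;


Joining employees.id = orders.employee_id:
  employee Nate (id=1) -> order Phone
  employee Eve (id=2) -> order Phone
  employee Nate (id=1) -> order Keyboard
  employee Nate (id=1) -> order Monitor
  employee Eve (id=2) -> order Laptop
  employee Eve (id=2) -> order Mouse


6 rows:
Nate, Phone, 10
Eve, Phone, 10
Nate, Keyboard, 8
Nate, Monitor, 6
Eve, Laptop, 1
Eve, Mouse, 10


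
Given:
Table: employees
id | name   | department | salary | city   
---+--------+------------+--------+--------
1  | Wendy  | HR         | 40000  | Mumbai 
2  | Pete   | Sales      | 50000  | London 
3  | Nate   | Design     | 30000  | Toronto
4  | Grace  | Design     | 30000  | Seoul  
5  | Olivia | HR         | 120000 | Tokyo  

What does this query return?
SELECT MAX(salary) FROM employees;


Salaries: 40000, 50000, 30000, 30000, 120000
MAX = 120000

120000


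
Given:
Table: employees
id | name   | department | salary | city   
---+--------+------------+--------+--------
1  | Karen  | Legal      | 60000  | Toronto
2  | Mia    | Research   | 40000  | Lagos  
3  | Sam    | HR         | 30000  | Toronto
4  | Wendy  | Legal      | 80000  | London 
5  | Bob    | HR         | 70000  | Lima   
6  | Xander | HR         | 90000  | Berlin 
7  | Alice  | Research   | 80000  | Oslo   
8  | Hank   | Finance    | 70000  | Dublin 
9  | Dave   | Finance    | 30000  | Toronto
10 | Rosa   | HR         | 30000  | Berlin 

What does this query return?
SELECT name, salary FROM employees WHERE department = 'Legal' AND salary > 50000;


Filtering: department = 'Legal' AND salary > 50000
Matching: 2 rows

2 rows:
Karen, 60000
Wendy, 80000


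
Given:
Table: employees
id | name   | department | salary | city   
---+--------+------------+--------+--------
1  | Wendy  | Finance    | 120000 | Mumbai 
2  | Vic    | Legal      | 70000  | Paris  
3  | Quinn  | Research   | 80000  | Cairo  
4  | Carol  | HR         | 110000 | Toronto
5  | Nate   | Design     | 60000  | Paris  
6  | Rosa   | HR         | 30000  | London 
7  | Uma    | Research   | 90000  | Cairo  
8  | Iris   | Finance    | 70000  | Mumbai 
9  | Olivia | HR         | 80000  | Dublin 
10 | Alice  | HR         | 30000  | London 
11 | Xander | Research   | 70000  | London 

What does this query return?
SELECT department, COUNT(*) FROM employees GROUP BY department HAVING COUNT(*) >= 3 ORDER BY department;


Groups with count >= 3:
  HR: 4 -> PASS
  Research: 3 -> PASS
  Design: 1 -> filtered out
  Finance: 2 -> filtered out
  Legal: 1 -> filtered out


2 groups:
HR, 4
Research, 3


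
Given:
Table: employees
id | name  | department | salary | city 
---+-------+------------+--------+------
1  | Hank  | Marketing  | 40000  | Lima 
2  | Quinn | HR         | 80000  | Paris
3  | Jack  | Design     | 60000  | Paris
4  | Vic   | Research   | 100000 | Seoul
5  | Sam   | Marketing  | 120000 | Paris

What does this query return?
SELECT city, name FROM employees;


Projecting columns: city, name

5 rows:
Lima, Hank
Paris, Quinn
Paris, Jack
Seoul, Vic
Paris, Sam


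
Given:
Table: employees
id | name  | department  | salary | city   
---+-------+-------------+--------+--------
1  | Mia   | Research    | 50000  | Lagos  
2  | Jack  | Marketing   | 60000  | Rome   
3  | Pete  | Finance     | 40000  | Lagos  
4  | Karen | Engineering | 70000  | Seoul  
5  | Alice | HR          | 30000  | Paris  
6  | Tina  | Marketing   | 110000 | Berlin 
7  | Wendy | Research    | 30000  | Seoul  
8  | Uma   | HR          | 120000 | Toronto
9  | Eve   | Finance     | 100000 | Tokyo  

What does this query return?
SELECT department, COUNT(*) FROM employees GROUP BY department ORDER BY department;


Assigning each row to its department group:
  Mia -> Research
  Jack -> Marketing
  Pete -> Finance
  Karen -> Engineering
  Alice -> HR
  Tina -> Marketing
  Wendy -> Research
  Uma -> HR
  Eve -> Finance


5 groups:
Engineering, 1
Finance, 2
HR, 2
Marketing, 2
Research, 2


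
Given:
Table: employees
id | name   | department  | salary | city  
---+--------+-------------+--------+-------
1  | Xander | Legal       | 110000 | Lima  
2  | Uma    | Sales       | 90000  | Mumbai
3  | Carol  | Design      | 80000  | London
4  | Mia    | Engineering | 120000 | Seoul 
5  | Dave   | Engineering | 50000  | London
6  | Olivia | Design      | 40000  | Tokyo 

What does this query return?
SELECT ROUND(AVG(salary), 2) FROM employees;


SUM(salary) = 490000
COUNT = 6
ROUND(AVG, 2) = ROUND(490000 / 6, 2) = 81666.67

81666.67


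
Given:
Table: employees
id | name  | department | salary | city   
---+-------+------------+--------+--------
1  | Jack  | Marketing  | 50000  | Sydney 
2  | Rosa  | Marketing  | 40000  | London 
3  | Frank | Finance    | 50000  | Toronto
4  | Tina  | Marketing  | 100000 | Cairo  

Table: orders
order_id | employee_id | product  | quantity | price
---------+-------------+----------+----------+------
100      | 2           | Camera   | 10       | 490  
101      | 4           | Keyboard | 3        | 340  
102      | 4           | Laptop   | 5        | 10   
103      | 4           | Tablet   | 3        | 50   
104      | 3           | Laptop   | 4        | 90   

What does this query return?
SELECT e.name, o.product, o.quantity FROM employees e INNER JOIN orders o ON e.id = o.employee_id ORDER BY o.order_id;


Joining employees.id = orders.employee_id:
  employee Rosa (id=2) -> order Camera
  employee Tina (id=4) -> order Keyboard
  employee Tina (id=4) -> order Laptop
  employee Tina (id=4) -> order Tablet
  employee Frank (id=3) -> order Laptop


5 rows:
Rosa, Camera, 10
Tina, Keyboard, 3
Tina, Laptop, 5
Tina, Tablet, 3
Frank, Laptop, 4


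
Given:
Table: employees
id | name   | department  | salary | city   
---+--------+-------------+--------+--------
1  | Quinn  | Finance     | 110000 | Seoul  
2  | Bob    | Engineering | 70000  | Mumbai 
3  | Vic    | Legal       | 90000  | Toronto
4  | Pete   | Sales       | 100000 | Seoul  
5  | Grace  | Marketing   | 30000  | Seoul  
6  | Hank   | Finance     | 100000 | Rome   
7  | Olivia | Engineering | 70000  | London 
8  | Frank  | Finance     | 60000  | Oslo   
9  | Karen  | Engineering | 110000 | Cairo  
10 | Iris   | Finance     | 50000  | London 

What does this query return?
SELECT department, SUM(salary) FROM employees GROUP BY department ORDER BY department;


Summing salary within each department:
  Engineering: 70000 + 70000 + 110000 = 250000
  Finance: 110000 + 100000 + 60000 + 50000 = 320000
  Legal: 90000 = 90000
  Marketing: 30000 = 30000
  Sales: 100000 = 100000


5 groups:
Engineering, 250000
Finance, 320000
Legal, 90000
Marketing, 30000
Sales, 100000


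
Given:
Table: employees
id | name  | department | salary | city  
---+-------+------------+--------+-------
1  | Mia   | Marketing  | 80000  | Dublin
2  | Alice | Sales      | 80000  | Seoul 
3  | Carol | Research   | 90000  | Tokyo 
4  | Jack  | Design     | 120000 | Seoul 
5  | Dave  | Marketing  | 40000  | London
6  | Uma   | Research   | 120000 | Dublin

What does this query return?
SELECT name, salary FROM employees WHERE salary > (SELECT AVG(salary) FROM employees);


Subquery: AVG(salary) = 88333.33
Filtering: salary > 88333.33
  Carol (90000) -> MATCH
  Jack (120000) -> MATCH
  Uma (120000) -> MATCH


3 rows:
Carol, 90000
Jack, 120000
Uma, 120000


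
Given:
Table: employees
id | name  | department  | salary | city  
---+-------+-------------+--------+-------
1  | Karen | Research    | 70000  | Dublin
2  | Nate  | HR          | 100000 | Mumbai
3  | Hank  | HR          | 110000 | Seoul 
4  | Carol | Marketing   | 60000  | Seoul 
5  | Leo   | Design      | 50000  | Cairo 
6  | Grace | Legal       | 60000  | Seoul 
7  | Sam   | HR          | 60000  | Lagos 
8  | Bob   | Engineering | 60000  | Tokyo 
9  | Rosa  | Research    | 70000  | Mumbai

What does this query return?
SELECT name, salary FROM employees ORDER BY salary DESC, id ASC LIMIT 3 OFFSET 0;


Sort by salary DESC (id ASC tiebreak), then skip 0 and take 3
Rows 1 through 3

3 rows:
Hank, 110000
Nate, 100000
Karen, 70000


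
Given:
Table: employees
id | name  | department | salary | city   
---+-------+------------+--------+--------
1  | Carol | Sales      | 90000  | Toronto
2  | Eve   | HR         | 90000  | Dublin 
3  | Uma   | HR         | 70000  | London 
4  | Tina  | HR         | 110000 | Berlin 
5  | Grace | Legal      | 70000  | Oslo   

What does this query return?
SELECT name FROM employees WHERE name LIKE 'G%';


LIKE 'G%' matches names starting with 'G'
Matching: 1

1 rows:
Grace


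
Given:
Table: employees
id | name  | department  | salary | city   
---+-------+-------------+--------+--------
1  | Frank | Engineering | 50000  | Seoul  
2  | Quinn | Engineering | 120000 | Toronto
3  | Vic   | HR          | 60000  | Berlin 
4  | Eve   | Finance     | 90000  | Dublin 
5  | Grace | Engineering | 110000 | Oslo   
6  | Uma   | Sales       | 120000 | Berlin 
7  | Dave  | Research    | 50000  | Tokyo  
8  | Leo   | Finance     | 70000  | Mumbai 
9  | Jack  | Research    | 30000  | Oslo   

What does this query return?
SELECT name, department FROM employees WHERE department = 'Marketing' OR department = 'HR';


Filtering: department = 'Marketing' OR 'HR'
Matching: 1 rows

1 rows:
Vic, HR


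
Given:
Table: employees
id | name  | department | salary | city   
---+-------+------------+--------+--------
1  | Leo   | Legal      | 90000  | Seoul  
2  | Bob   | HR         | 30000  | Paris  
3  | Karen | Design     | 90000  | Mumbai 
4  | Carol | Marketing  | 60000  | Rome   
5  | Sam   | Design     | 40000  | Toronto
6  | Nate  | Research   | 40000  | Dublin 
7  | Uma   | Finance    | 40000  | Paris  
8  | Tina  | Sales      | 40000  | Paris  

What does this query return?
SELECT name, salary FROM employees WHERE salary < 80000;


Filtering: salary < 80000
Matching: 6 rows

6 rows:
Bob, 30000
Carol, 60000
Sam, 40000
Nate, 40000
Uma, 40000
Tina, 40000


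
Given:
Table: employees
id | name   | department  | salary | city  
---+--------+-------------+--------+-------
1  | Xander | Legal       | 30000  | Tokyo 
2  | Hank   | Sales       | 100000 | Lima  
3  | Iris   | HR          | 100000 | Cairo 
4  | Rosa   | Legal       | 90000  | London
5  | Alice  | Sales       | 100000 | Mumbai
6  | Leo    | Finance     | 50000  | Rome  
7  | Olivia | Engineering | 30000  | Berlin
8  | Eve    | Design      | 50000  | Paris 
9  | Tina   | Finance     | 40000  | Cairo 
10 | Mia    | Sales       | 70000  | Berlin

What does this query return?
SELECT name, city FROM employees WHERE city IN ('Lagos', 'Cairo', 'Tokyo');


Filtering: city IN ('Lagos', 'Cairo', 'Tokyo')
Matching: 3 rows

3 rows:
Xander, Tokyo
Iris, Cairo
Tina, Cairo


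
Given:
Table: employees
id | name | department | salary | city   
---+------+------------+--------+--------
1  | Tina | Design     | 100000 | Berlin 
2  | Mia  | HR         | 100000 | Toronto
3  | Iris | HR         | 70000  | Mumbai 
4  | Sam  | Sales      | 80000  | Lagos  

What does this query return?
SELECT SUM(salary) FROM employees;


SUM(salary) = 100000 + 100000 + 70000 + 80000 = 350000

350000


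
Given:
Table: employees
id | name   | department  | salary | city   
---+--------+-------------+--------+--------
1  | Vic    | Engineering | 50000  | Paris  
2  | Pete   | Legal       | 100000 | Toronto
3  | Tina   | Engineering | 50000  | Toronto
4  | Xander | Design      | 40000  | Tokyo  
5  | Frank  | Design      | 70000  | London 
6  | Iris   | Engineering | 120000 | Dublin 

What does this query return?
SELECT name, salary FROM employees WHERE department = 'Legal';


Filtering: department = 'Legal'
Matching rows: 1

1 rows:
Pete, 100000


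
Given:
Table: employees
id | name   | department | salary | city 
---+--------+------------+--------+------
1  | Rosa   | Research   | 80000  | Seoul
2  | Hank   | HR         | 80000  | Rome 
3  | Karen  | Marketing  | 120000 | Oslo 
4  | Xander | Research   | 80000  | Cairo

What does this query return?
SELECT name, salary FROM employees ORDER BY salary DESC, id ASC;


Sorting by salary DESC, then id ASC for ties

4 rows:
Karen, 120000
Rosa, 80000
Hank, 80000
Xander, 80000


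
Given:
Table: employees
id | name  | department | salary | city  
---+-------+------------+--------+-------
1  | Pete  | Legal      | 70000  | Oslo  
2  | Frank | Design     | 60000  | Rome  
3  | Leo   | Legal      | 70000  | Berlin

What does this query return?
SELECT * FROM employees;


SELECT * returns all 3 rows with all columns

3 rows:
1, Pete, Legal, 70000, Oslo
2, Frank, Design, 60000, Rome
3, Leo, Legal, 70000, Berlin


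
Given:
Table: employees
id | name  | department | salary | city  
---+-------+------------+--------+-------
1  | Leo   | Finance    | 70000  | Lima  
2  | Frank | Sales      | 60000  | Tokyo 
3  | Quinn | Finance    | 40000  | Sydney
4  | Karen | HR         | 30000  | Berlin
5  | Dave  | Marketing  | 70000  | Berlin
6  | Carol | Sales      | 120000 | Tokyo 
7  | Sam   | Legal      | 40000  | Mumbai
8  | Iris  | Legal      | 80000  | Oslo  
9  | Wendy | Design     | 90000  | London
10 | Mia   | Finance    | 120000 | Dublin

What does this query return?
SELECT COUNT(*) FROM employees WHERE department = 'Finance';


Counting rows where department = 'Finance'
  Leo -> MATCH
  Quinn -> MATCH
  Mia -> MATCH


3


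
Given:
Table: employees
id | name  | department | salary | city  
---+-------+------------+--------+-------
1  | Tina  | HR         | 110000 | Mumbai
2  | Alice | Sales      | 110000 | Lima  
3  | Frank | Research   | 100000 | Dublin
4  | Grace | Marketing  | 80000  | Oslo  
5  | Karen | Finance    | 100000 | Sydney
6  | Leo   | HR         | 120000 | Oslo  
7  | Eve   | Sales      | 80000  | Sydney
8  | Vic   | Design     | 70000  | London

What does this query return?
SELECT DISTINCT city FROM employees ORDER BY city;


All 'city' values (row order): Mumbai, Lima, Dublin, Oslo, Sydney, Oslo, Sydney, London
Removing duplicates leaves 6 unique value(s).

6 values:
Dublin
Lima
London
Mumbai
Oslo
Sydney


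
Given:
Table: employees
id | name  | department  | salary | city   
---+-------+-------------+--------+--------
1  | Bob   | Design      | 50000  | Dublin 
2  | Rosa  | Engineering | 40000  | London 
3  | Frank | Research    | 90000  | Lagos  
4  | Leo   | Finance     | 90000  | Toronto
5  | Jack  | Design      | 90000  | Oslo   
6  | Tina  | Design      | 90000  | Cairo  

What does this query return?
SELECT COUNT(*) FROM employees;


COUNT(*) counts all rows

6


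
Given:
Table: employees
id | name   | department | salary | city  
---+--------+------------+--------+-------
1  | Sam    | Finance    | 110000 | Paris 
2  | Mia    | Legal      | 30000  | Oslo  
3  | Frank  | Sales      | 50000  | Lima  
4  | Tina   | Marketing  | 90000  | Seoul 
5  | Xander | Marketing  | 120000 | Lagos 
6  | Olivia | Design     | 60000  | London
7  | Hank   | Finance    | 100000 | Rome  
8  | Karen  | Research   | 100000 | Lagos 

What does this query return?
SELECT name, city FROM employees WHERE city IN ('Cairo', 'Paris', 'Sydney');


Filtering: city IN ('Cairo', 'Paris', 'Sydney')
Matching: 1 rows

1 rows:
Sam, Paris


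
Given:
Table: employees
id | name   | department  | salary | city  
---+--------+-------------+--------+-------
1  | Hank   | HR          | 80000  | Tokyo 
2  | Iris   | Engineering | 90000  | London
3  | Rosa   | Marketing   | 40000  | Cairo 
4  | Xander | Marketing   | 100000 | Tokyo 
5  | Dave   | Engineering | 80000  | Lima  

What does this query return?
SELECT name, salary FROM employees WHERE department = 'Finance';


Filtering: department = 'Finance'
Matching rows: 0

Empty result set (0 rows)


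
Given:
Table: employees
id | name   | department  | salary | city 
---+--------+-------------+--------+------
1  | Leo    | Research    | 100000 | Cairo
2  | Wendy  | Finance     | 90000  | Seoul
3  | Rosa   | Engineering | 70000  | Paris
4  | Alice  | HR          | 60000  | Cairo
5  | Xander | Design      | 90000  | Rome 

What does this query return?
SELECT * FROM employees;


SELECT * returns all 5 rows with all columns

5 rows:
1, Leo, Research, 100000, Cairo
2, Wendy, Finance, 90000, Seoul
3, Rosa, Engineering, 70000, Paris
4, Alice, HR, 60000, Cairo
5, Xander, Design, 90000, Rome


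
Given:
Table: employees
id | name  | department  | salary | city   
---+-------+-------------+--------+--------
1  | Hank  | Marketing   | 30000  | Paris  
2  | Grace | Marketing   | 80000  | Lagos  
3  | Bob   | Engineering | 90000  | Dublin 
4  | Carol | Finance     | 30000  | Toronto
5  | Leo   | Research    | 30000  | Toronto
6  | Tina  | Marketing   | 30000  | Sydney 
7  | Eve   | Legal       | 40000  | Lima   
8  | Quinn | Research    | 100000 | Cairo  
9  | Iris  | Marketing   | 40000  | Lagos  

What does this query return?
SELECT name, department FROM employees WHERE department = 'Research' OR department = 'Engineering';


Filtering: department = 'Research' OR 'Engineering'
Matching: 3 rows

3 rows:
Bob, Engineering
Leo, Research
Quinn, Research


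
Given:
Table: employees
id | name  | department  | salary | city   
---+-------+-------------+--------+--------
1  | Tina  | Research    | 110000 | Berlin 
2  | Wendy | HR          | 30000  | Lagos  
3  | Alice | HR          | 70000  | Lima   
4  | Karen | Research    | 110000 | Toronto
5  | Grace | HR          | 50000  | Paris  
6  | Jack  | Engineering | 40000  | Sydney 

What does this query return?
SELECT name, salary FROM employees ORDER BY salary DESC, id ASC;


Sorting by salary DESC, then id ASC for ties

6 rows:
Tina, 110000
Karen, 110000
Alice, 70000
Grace, 50000
Jack, 40000
Wendy, 30000


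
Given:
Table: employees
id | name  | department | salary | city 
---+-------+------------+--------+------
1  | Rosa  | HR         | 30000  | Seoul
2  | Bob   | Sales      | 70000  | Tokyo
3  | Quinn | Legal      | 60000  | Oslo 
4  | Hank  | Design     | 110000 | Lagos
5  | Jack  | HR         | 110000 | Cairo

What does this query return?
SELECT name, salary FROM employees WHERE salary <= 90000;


Filtering: salary <= 90000
Matching: 3 rows

3 rows:
Rosa, 30000
Bob, 70000
Quinn, 60000


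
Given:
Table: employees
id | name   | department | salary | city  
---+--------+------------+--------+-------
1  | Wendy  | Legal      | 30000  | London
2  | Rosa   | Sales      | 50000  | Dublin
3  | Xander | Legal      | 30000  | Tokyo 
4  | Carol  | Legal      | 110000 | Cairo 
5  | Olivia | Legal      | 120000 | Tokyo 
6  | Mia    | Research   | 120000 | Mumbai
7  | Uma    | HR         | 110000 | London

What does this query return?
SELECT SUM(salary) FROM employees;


SUM(salary) = 30000 + 50000 + 30000 + 110000 + 120000 + 120000 + 110000 = 570000

570000


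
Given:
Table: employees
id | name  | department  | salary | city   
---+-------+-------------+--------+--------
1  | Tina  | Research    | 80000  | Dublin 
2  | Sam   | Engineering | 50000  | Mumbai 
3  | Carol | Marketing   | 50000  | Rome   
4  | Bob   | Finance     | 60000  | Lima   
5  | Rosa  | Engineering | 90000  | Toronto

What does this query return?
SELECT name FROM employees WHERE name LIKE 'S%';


LIKE 'S%' matches names starting with 'S'
Matching: 1

1 rows:
Sam


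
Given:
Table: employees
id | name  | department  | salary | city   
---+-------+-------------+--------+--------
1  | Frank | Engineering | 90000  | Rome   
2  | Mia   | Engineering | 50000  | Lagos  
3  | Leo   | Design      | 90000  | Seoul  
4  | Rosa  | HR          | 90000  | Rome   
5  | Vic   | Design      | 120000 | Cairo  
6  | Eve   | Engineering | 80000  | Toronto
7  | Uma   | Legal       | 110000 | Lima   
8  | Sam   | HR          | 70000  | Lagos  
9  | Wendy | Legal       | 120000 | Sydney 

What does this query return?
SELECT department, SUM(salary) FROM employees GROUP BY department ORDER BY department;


Summing salary within each department:
  Design: 90000 + 120000 = 210000
  Engineering: 90000 + 50000 + 80000 = 220000
  HR: 90000 + 70000 = 160000
  Legal: 110000 + 120000 = 230000


4 groups:
Design, 210000
Engineering, 220000
HR, 160000
Legal, 230000


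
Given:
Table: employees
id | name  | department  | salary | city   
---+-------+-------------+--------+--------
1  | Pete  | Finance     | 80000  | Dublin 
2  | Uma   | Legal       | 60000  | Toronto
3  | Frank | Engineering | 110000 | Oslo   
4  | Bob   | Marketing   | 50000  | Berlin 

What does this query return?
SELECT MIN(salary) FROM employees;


Salaries: 80000, 60000, 110000, 50000
MIN = 50000

50000


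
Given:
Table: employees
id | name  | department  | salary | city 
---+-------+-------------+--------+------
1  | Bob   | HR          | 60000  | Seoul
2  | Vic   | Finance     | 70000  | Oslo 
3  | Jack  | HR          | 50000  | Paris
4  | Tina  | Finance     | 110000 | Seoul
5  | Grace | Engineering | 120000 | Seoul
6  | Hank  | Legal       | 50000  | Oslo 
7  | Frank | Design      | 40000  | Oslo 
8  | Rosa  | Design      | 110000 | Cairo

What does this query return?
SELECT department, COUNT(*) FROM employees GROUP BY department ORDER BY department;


Assigning each row to its department group:
  Bob -> HR
  Vic -> Finance
  Jack -> HR
  Tina -> Finance
  Grace -> Engineering
  Hank -> Legal
  Frank -> Design
  Rosa -> Design


5 groups:
Design, 2
Engineering, 1
Finance, 2
HR, 2
Legal, 1


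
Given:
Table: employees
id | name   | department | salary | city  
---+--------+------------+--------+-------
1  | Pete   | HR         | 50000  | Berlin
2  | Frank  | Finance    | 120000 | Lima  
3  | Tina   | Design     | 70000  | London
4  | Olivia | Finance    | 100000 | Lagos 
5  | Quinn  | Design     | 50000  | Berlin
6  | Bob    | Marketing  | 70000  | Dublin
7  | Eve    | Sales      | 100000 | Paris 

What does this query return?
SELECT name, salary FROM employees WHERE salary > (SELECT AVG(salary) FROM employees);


Subquery: AVG(salary) = 80000.0
Filtering: salary > 80000.0
  Frank (120000) -> MATCH
  Olivia (100000) -> MATCH
  Eve (100000) -> MATCH


3 rows:
Frank, 120000
Olivia, 100000
Eve, 100000


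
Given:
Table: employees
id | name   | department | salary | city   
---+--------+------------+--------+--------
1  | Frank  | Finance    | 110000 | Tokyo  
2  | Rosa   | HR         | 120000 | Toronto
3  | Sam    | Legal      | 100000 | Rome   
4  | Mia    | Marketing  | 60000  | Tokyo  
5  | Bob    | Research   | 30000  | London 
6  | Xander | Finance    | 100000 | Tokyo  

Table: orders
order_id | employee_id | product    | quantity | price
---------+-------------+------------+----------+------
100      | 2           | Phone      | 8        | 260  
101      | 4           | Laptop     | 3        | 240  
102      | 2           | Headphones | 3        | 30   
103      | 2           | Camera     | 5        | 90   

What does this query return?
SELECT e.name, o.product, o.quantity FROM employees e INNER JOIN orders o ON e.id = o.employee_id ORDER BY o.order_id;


Joining employees.id = orders.employee_id:
  employee Rosa (id=2) -> order Phone
  employee Mia (id=4) -> order Laptop
  employee Rosa (id=2) -> order Headphones
  employee Rosa (id=2) -> order Camera


4 rows:
Rosa, Phone, 8
Mia, Laptop, 3
Rosa, Headphones, 3
Rosa, Camera, 5


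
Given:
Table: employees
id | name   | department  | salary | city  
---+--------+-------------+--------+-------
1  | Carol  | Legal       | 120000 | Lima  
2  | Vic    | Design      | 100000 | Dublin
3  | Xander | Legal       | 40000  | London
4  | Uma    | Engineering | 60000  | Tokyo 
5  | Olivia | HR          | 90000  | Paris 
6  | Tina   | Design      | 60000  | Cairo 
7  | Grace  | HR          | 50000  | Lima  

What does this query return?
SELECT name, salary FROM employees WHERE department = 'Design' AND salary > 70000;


Filtering: department = 'Design' AND salary > 70000
Matching: 1 rows

1 rows:
Vic, 100000


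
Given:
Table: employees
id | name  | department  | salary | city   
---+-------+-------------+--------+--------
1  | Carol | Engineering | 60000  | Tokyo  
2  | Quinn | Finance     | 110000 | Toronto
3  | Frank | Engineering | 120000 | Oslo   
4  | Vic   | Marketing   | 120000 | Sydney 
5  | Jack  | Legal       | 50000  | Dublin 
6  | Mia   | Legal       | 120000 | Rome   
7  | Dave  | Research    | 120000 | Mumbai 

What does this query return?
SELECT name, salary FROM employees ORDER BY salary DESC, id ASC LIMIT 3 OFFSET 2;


Sort by salary DESC (id ASC tiebreak), then skip 2 and take 3
Rows 3 through 5

3 rows:
Mia, 120000
Dave, 120000
Quinn, 110000


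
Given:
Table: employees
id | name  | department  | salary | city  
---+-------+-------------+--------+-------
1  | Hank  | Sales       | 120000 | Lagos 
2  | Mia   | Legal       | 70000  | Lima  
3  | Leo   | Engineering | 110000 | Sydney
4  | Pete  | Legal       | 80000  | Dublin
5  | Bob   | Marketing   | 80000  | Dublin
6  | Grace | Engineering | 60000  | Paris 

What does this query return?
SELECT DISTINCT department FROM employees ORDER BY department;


All 'department' values (row order): Sales, Legal, Engineering, Legal, Marketing, Engineering
Removing duplicates leaves 4 unique value(s).

4 values:
Engineering
Legal
Marketing
Sales


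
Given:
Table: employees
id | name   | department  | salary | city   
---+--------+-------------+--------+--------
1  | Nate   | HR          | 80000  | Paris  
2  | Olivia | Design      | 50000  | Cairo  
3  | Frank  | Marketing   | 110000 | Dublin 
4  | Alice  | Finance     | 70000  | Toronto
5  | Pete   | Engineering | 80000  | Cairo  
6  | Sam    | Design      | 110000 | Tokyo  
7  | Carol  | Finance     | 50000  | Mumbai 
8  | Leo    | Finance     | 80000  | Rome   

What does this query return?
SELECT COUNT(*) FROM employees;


COUNT(*) counts all rows

8


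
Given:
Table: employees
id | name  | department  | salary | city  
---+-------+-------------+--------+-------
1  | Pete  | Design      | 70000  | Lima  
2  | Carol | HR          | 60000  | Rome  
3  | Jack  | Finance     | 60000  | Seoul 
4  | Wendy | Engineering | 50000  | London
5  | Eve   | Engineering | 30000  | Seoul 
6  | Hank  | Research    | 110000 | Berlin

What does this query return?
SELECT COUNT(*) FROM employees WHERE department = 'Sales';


Counting rows where department = 'Sales'


0


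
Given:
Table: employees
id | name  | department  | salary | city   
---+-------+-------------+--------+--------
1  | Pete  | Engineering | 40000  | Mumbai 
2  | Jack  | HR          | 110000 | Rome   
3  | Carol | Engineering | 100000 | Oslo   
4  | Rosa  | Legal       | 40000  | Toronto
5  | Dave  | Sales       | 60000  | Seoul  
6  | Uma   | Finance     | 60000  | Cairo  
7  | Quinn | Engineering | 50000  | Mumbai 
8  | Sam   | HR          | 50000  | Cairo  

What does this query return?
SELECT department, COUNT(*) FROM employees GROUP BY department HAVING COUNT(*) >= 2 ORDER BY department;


Groups with count >= 2:
  Engineering: 3 -> PASS
  HR: 2 -> PASS
  Finance: 1 -> filtered out
  Legal: 1 -> filtered out
  Sales: 1 -> filtered out


2 groups:
Engineering, 3
HR, 2


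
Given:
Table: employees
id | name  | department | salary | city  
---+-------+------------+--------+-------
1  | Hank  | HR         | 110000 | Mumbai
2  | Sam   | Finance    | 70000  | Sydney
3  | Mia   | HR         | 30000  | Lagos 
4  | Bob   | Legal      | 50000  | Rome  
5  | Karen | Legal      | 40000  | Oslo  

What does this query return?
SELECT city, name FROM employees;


Projecting columns: city, name

5 rows:
Mumbai, Hank
Sydney, Sam
Lagos, Mia
Rome, Bob
Oslo, Karen


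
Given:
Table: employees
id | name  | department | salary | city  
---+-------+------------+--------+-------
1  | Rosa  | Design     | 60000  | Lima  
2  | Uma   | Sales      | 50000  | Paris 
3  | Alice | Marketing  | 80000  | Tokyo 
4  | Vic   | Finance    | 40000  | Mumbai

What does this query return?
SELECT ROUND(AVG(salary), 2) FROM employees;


SUM(salary) = 230000
COUNT = 4
ROUND(AVG, 2) = ROUND(230000 / 4, 2) = 57500.0

57500.0


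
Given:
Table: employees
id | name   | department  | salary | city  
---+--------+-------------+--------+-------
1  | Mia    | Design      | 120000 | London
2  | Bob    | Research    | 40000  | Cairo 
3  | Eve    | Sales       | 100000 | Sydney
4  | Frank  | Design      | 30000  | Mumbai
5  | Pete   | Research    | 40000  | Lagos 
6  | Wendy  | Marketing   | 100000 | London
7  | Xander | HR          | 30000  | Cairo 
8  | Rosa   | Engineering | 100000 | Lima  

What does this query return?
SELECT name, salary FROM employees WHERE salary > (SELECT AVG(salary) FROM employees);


Subquery: AVG(salary) = 70000.0
Filtering: salary > 70000.0
  Mia (120000) -> MATCH
  Eve (100000) -> MATCH
  Wendy (100000) -> MATCH
  Rosa (100000) -> MATCH


4 rows:
Mia, 120000
Eve, 100000
Wendy, 100000
Rosa, 100000


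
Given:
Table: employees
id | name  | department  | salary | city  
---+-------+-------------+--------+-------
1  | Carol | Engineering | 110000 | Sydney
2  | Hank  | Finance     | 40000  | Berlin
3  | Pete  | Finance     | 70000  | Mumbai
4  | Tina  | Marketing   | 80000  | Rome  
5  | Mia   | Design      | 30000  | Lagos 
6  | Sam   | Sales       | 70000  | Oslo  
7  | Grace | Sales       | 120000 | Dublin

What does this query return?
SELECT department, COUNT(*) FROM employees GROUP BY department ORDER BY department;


Assigning each row to its department group:
  Carol -> Engineering
  Hank -> Finance
  Pete -> Finance
  Tina -> Marketing
  Mia -> Design
  Sam -> Sales
  Grace -> Sales


5 groups:
Design, 1
Engineering, 1
Finance, 2
Marketing, 1
Sales, 2


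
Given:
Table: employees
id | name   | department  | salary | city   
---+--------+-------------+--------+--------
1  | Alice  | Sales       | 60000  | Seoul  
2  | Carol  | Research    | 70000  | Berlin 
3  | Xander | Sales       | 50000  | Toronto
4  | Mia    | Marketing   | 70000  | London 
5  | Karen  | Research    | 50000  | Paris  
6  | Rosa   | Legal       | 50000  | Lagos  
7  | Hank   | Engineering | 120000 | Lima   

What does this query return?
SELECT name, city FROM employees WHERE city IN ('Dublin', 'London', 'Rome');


Filtering: city IN ('Dublin', 'London', 'Rome')
Matching: 1 rows

1 rows:
Mia, London


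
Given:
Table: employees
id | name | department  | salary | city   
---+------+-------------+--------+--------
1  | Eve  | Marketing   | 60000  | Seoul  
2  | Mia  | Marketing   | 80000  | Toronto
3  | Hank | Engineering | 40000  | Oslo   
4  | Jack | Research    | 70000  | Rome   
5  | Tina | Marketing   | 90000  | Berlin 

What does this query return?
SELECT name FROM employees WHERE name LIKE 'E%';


LIKE 'E%' matches names starting with 'E'
Matching: 1

1 rows:
Eve


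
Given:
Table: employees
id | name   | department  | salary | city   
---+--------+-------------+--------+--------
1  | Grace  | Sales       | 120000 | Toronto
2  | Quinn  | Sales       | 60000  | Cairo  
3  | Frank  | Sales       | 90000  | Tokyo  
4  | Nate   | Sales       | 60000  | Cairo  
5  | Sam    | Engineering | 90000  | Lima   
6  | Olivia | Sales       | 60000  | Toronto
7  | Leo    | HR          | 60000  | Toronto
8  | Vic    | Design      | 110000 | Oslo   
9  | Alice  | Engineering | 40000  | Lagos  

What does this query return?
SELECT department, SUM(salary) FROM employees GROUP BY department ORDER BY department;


Summing salary within each department:
  Design: 110000 = 110000
  Engineering: 90000 + 40000 = 130000
  HR: 60000 = 60000
  Sales: 120000 + 60000 + 90000 + 60000 + 60000 = 390000


4 groups:
Design, 110000
Engineering, 130000
HR, 60000
Sales, 390000


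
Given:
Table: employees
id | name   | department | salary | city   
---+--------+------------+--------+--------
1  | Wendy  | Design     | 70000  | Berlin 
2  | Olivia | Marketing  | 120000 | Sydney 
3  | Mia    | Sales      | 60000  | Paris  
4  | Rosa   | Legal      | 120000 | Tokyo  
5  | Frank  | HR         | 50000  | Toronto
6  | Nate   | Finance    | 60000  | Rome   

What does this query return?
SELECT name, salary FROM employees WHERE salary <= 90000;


Filtering: salary <= 90000
Matching: 4 rows

4 rows:
Wendy, 70000
Mia, 60000
Frank, 50000
Nate, 60000


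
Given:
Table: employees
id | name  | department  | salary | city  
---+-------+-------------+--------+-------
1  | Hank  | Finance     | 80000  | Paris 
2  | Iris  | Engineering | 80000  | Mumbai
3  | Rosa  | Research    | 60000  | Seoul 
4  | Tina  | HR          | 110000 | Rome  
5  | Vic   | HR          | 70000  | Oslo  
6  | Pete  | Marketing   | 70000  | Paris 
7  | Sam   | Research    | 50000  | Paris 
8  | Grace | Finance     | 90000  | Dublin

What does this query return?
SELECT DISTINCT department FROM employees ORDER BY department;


All 'department' values (row order): Finance, Engineering, Research, HR, HR, Marketing, Research, Finance
Removing duplicates leaves 5 unique value(s).

5 values:
Engineering
Finance
HR
Marketing
Research


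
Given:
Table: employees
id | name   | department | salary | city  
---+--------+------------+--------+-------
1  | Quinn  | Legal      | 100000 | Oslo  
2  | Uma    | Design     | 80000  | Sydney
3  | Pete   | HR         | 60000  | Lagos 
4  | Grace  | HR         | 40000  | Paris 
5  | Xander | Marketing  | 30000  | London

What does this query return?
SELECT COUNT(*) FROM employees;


COUNT(*) counts all rows

5


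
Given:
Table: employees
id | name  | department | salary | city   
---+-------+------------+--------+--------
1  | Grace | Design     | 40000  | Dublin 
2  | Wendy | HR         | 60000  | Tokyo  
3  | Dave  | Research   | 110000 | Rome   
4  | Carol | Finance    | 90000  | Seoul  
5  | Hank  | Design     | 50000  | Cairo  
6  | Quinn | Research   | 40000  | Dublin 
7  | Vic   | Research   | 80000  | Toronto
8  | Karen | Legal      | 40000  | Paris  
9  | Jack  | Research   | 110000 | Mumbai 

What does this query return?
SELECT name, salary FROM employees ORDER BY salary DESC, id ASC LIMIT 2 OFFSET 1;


Sort by salary DESC (id ASC tiebreak), then skip 1 and take 2
Rows 2 through 3

2 rows:
Jack, 110000
Carol, 90000


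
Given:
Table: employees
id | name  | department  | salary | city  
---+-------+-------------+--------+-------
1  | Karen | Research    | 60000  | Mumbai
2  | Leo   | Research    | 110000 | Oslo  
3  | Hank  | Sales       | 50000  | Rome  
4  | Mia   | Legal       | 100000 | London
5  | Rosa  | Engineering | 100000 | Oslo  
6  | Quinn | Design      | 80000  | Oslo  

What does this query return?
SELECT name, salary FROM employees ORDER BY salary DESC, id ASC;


Sorting by salary DESC, then id ASC for ties

6 rows:
Leo, 110000
Mia, 100000
Rosa, 100000
Quinn, 80000
Karen, 60000
Hank, 50000


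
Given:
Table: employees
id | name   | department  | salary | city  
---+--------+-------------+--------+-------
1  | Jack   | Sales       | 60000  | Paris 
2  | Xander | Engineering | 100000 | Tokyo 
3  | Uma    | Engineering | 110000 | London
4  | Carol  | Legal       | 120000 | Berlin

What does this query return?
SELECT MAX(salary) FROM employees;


Salaries: 60000, 100000, 110000, 120000
MAX = 120000

120000


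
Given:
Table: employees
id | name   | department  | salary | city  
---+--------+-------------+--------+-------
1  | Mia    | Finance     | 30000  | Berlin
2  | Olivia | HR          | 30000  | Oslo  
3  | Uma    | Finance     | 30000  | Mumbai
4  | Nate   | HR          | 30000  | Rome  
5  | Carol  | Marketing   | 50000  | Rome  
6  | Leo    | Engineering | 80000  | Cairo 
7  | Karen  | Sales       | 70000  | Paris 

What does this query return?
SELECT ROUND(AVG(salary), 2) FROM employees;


SUM(salary) = 320000
COUNT = 7
ROUND(AVG, 2) = ROUND(320000 / 7, 2) = 45714.29

45714.29


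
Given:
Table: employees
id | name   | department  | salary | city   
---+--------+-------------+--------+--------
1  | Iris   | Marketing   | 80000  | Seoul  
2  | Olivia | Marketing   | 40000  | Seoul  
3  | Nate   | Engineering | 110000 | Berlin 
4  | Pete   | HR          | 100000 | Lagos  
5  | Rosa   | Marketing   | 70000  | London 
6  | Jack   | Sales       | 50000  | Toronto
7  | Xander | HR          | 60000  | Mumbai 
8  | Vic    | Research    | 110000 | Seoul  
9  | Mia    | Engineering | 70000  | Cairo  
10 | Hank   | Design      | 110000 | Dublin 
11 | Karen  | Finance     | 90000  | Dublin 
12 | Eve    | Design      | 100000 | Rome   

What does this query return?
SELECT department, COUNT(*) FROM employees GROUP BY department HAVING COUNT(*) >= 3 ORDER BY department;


Groups with count >= 3:
  Marketing: 3 -> PASS
  Design: 2 -> filtered out
  Engineering: 2 -> filtered out
  Finance: 1 -> filtered out
  HR: 2 -> filtered out
  Research: 1 -> filtered out
  Sales: 1 -> filtered out


1 groups:
Marketing, 3
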